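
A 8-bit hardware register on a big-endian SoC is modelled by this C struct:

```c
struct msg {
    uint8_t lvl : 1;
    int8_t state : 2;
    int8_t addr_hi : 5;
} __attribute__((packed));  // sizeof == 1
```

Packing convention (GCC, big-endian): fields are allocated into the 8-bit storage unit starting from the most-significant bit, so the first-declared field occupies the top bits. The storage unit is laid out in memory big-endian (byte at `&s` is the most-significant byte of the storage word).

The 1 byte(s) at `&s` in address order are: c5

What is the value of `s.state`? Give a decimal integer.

-2

[0]=0xc5 (big-endian) → word 0xc5
lvl:1 @ bit 7 → (0xc5>>7)&0x1 = 0x1
state:2 @ bit 5 → (0xc5>>5)&0x3 = 0x2  ←
addr_hi:5 @ bit 0 → (0xc5>>0)&0x1f = 0x5
state signed 2b, MSB=1: 2 - 4 = -2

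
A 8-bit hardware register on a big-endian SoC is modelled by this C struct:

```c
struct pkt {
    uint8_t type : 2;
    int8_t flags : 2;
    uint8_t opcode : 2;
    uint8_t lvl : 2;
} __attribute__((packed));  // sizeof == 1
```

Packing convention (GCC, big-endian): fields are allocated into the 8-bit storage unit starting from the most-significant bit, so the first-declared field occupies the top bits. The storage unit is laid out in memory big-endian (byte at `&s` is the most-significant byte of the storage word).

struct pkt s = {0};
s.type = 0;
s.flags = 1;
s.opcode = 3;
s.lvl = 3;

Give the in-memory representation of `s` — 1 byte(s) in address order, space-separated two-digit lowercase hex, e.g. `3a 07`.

type (2b) val=0 bits=0x0 at bit 6: 0x00
flags (2b) val=1 bits=0x1 at bit 4: 0x10
opcode (2b) val=3 bits=0x3 at bit 2: 0x1c
lvl (2b) val=3 bits=0x3 at bit 0: 0x1f
word = 0x1f → big-endian bytes:
  [0]=0x1f

1f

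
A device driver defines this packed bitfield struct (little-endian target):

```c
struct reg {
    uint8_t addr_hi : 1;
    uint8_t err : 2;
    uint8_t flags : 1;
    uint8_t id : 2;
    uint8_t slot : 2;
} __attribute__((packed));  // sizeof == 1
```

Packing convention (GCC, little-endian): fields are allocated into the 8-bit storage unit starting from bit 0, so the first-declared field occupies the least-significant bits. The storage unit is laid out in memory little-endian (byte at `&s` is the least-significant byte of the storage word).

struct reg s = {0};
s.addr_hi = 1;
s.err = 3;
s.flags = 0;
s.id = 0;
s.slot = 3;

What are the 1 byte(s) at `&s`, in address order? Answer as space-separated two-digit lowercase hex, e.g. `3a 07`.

[0+:1] addr_hi=1 & 0x1 = 0x1; word=0x01
[1+:2] err=3 & 0x3 = 0x3; word=0x07
[3+:1] flags=0 & 0x1 = 0x0; word=0x07
[4+:2] id=0 & 0x3 = 0x0; word=0x07
[6+:2] slot=3 & 0x3 = 0x3; word=0xc7
word = 0xc7 → little-endian bytes:
  [0]=0xc7

c7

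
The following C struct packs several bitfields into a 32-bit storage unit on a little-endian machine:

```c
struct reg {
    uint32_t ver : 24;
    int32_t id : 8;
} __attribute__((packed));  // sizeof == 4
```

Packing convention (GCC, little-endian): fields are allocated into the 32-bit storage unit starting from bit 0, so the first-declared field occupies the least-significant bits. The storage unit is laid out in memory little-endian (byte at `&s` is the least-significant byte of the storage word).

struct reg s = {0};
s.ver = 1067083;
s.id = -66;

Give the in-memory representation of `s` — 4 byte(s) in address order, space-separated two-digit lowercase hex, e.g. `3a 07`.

[0+:24] ver=1067083 & 0xffffff = 0x10484b; word=0x0010484b
[24+:8] id=-66 & 0xff = 0xbe; word=0xbe10484b
word = 0xbe10484b → little-endian bytes:
  [0]=0x4b  [1]=0x48  [2]=0x10  [3]=0xbe

4b 48 10 be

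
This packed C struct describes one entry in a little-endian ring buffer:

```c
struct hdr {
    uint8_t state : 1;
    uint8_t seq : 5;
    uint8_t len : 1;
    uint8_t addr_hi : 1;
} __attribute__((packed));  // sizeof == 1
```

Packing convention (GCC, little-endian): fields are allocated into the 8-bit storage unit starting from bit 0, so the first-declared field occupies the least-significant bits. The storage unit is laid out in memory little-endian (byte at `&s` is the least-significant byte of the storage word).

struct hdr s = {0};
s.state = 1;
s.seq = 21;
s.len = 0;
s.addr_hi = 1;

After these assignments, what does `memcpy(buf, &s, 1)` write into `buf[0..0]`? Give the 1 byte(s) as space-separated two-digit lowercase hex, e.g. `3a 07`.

state (1b) val=1 bits=0x1 at bit 0: 0x01
seq (5b) val=21 bits=0x15 at bit 1: 0x2b
len (1b) val=0 bits=0x0 at bit 6: 0x2b
addr_hi (1b) val=1 bits=0x1 at bit 7: 0xab
word = 0xab → little-endian bytes:
  [0]=0xab

ab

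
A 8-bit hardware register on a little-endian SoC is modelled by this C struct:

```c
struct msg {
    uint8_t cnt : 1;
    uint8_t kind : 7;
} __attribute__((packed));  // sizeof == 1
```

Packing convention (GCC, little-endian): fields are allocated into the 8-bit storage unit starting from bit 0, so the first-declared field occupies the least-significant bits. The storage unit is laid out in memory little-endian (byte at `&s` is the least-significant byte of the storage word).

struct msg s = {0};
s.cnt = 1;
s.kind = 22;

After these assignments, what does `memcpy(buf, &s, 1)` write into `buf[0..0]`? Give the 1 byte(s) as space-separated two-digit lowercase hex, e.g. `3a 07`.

[0+:1] cnt=1 & 0x1 = 0x1; word=0x01
[1+:7] kind=22 & 0x7f = 0x16; word=0x2d
word = 0x2d → little-endian bytes:
  [0]=0x2d

2d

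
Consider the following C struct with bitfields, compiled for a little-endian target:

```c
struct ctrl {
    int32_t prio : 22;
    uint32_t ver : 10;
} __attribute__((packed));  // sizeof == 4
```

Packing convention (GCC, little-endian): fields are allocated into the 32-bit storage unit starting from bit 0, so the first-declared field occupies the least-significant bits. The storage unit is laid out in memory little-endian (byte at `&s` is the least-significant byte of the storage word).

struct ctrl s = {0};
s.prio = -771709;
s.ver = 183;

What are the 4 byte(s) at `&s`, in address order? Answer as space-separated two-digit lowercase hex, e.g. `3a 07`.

83 39 f4 2d

[0+:22] prio=-771709 & 0x3fffff = 0x343983; word=0x00343983
[22+:10] ver=183 & 0x3ff = 0xb7; word=0x2df43983
word = 0x2df43983 → little-endian bytes:
  [0]=0x83  [1]=0x39  [2]=0xf4  [3]=0x2d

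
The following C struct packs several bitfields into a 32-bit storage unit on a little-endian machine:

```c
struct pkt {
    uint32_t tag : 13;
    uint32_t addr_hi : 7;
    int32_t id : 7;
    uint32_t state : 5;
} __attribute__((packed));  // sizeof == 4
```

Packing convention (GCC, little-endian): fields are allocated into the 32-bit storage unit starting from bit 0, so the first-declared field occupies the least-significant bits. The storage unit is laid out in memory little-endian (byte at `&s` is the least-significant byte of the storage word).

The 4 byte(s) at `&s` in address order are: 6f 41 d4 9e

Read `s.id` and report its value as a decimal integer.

[0]=0x6f [1]=0x41 [2]=0xd4 [3]=0x9e (little-endian) → word 0x9ed4416f
tag:13 @ bit 0 → (0x9ed4416f>>0)&0x1fff = 0x16f
addr_hi:7 @ bit 13 → (0x9ed4416f>>13)&0x7f = 0x22
id:7 @ bit 20 → (0x9ed4416f>>20)&0x7f = 0x6d  ←
state:5 @ bit 27 → (0x9ed4416f>>27)&0x1f = 0x13
id signed 7b, MSB=1: 109 - 128 = -19

-19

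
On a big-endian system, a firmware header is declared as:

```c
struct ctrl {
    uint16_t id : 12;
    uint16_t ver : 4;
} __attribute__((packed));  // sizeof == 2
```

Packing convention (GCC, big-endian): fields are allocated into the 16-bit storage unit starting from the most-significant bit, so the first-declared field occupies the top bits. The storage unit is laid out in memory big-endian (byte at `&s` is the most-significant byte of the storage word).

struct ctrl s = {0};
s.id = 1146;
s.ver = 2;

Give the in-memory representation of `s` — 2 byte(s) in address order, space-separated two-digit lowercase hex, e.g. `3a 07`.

47 a2

[4+:12] id=1146 & 0xfff = 0x47a; word=0x47a0
[0+:4] ver=2 & 0xf = 0x2; word=0x47a2
word = 0x47a2 → big-endian bytes:
  [0]=0x47  [1]=0xa2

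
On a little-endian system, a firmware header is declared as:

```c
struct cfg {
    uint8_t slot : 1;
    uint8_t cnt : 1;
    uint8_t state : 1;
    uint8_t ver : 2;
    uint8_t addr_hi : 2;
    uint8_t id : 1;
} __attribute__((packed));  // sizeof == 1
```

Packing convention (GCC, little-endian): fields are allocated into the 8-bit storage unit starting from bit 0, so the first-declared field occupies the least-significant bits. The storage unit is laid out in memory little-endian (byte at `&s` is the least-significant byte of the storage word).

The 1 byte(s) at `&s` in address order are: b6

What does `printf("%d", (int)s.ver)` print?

2

[0]=0xb6 (little-endian) → word 0xb6
slot [0+:1] = (word>>0) & 0x1 = 0
cnt [1+:1] = (word>>1) & 0x1 = 1
state [2+:1] = (word>>2) & 0x1 = 1
ver [3+:2] = (word>>3) & 0x3 = 2  ←
addr_hi [5+:2] = (word>>5) & 0x3 = 1
id [7+:1] = (word>>7) & 0x1 = 1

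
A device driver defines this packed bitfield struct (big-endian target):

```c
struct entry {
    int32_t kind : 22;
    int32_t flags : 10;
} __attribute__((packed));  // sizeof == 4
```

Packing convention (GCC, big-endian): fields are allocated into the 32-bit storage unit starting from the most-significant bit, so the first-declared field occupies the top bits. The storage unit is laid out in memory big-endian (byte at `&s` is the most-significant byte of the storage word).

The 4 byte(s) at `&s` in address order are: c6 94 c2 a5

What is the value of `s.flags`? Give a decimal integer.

-347

[0]=0xc6 [1]=0x94 [2]=0xc2 [3]=0xa5 (big-endian) → word 0xc694c2a5
kind [10+:22] = (word>>10) & 0x3fffff = 3253552
flags [0+:10] = (word>>0) & 0x3ff = 677  ←
flags signed 10b, MSB=1: 677 - 1024 = -347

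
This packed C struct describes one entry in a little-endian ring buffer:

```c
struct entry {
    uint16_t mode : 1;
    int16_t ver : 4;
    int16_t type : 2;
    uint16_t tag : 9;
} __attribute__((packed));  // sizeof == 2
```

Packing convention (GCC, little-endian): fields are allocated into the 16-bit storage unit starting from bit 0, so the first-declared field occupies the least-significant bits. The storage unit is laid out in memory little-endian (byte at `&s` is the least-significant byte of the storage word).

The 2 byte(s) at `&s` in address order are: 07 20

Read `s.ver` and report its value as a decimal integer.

[0]=0x07 [1]=0x20 (little-endian) → word 0x2007
mode [0+:1] = (word>>0) & 0x1 = 1
ver [1+:4] = (word>>1) & 0xf = 3  ←
type [5+:2] = (word>>5) & 0x3 = 0
tag [7+:9] = (word>>7) & 0x1ff = 64
ver signed 4b, MSB=0: value = 3

3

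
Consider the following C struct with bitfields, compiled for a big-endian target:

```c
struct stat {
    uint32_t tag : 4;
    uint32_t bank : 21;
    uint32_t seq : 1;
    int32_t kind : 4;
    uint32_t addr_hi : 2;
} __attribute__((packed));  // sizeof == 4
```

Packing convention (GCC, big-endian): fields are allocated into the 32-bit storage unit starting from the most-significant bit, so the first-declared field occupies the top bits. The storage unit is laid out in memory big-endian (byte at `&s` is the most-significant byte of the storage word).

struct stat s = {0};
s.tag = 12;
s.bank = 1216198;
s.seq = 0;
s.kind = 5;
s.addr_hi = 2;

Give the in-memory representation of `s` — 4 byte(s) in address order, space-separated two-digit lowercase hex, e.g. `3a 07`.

c9 47 63 16

tag (4b) val=12 bits=0xc at bit 28: 0xc0000000
bank (21b) val=1216198 bits=0x128ec6 at bit 7: 0xc9476300
seq (1b) val=0 bits=0x0 at bit 6: 0xc9476300
kind (4b) val=5 bits=0x5 at bit 2: 0xc9476314
addr_hi (2b) val=2 bits=0x2 at bit 0: 0xc9476316
word = 0xc9476316 → big-endian bytes:
  [0]=0xc9  [1]=0x47  [2]=0x63  [3]=0x16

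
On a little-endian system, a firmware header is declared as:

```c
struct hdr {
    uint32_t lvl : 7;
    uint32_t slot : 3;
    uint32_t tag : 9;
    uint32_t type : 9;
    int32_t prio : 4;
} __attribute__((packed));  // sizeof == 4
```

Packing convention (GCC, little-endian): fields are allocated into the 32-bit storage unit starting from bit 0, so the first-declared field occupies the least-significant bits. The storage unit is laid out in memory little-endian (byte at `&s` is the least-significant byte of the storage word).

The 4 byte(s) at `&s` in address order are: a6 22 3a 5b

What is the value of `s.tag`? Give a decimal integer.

136

[0]=0xa6 [1]=0x22 [2]=0x3a [3]=0x5b (little-endian) → word 0x5b3a22a6
lvl:7 @ bit 0 → (0x5b3a22a6>>0)&0x7f = 0x26
slot:3 @ bit 7 → (0x5b3a22a6>>7)&0x7 = 0x5
tag:9 @ bit 10 → (0x5b3a22a6>>10)&0x1ff = 0x88  ←
type:9 @ bit 19 → (0x5b3a22a6>>19)&0x1ff = 0x167
prio:4 @ bit 28 → (0x5b3a22a6>>28)&0xf = 0x5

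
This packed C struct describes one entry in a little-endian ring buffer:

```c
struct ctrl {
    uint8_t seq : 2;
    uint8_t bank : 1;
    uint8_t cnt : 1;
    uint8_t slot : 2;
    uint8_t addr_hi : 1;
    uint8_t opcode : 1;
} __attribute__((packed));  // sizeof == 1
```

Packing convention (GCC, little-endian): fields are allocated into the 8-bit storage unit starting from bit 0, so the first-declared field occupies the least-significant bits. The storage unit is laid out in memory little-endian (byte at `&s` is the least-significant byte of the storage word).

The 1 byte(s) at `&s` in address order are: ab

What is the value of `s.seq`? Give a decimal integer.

[0]=0xab (little-endian) → word 0xab
seq [0+:2] = (word>>0) & 0x3 = 3  ←
bank [2+:1] = (word>>2) & 0x1 = 0
cnt [3+:1] = (word>>3) & 0x1 = 1
slot [4+:2] = (word>>4) & 0x3 = 2
addr_hi [6+:1] = (word>>6) & 0x1 = 0
opcode [7+:1] = (word>>7) & 0x1 = 1

3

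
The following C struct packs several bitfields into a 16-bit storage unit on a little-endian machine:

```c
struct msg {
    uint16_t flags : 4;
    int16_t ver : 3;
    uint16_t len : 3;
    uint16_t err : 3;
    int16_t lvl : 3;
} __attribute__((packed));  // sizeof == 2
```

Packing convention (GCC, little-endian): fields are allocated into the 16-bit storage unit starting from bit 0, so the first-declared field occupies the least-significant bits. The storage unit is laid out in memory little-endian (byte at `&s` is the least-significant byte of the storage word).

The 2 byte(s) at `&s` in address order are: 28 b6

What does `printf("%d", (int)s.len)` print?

4

[0]=0x28 [1]=0xb6 (little-endian) → word 0xb628
flags [0+:4] = (word>>0) & 0xf = 8
ver [4+:3] = (word>>4) & 0x7 = 2
len [7+:3] = (word>>7) & 0x7 = 4  ←
err [10+:3] = (word>>10) & 0x7 = 5
lvl [13+:3] = (word>>13) & 0x7 = 5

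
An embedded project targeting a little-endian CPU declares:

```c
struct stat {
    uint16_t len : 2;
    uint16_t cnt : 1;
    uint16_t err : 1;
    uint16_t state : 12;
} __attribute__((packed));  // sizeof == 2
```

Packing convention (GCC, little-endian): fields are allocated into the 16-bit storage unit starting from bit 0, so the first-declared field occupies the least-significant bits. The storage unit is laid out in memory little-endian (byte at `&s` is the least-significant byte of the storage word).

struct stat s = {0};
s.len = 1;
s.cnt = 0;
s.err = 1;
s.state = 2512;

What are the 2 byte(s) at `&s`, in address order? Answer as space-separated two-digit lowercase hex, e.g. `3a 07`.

09 9d

[0+:2] len=1 & 0x3 = 0x1; word=0x0001
[2+:1] cnt=0 & 0x1 = 0x0; word=0x0001
[3+:1] err=1 & 0x1 = 0x1; word=0x0009
[4+:12] state=2512 & 0xfff = 0x9d0; word=0x9d09
word = 0x9d09 → little-endian bytes:
  [0]=0x09  [1]=0x9d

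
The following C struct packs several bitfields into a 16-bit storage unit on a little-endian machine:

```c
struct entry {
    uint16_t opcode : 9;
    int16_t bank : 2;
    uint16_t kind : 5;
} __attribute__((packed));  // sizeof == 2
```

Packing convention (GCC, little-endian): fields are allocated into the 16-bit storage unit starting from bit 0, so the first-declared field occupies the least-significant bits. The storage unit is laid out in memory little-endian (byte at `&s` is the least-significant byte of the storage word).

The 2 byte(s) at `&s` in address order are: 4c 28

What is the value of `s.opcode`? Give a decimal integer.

[0]=0x4c [1]=0x28 (little-endian) → word 0x284c
opcode:9 @ bit 0 → (0x284c>>0)&0x1ff = 0x4c  ←
bank:2 @ bit 9 → (0x284c>>9)&0x3 = 0x0
kind:5 @ bit 11 → (0x284c>>11)&0x1f = 0x5

76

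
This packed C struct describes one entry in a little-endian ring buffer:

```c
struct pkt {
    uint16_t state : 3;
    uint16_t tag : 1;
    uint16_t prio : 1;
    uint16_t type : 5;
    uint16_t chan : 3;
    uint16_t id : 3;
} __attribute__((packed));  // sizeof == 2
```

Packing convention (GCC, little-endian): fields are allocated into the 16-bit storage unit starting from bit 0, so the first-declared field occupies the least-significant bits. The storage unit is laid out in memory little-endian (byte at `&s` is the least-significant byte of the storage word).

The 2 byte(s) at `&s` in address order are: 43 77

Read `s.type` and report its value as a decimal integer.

[0]=0x43 [1]=0x77 (little-endian) → word 0x7743
state:3 @ bit 0 → (0x7743>>0)&0x7 = 0x3
tag:1 @ bit 3 → (0x7743>>3)&0x1 = 0x0
prio:1 @ bit 4 → (0x7743>>4)&0x1 = 0x0
type:5 @ bit 5 → (0x7743>>5)&0x1f = 0x1a  ←
chan:3 @ bit 10 → (0x7743>>10)&0x7 = 0x5
id:3 @ bit 13 → (0x7743>>13)&0x7 = 0x3

26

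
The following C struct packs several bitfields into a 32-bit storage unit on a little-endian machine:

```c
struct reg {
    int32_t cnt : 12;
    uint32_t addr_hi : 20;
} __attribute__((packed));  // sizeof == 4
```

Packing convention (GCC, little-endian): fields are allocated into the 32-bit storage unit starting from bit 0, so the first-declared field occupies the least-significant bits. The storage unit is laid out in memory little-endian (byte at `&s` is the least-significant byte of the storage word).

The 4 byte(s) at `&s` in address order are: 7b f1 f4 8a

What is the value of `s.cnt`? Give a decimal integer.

379

[0]=0x7b [1]=0xf1 [2]=0xf4 [3]=0x8a (little-endian) → word 0x8af4f17b
cnt:12 @ bit 0 → (0x8af4f17b>>0)&0xfff = 0x17b  ←
addr_hi:20 @ bit 12 → (0x8af4f17b>>12)&0xfffff = 0x8af4f
cnt signed 12b, MSB=0: value = 379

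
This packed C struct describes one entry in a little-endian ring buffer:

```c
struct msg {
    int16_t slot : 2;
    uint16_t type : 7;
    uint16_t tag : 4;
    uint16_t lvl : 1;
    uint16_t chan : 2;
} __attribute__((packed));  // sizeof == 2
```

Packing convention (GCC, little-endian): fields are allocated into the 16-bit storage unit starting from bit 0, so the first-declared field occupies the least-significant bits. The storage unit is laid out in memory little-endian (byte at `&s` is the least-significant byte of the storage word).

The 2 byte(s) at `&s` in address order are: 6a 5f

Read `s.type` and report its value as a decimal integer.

[0]=0x6a [1]=0x5f (little-endian) → word 0x5f6a
slot:2 @ bit 0 → (0x5f6a>>0)&0x3 = 0x2
type:7 @ bit 2 → (0x5f6a>>2)&0x7f = 0x5a  ←
tag:4 @ bit 9 → (0x5f6a>>9)&0xf = 0xf
lvl:1 @ bit 13 → (0x5f6a>>13)&0x1 = 0x0
chan:2 @ bit 14 → (0x5f6a>>14)&0x3 = 0x1

90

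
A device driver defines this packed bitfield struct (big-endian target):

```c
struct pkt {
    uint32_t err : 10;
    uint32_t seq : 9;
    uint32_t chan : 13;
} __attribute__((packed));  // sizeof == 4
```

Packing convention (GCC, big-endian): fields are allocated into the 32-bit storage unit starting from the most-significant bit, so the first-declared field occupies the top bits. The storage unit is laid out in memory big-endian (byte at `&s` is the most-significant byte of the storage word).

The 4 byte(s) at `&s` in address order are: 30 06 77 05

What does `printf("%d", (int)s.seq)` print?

51

[0]=0x30 [1]=0x06 [2]=0x77 [3]=0x05 (big-endian) → word 0x30067705
err [22+:10] = (word>>22) & 0x3ff = 192
seq [13+:9] = (word>>13) & 0x1ff = 51  ←
chan [0+:13] = (word>>0) & 0x1fff = 5893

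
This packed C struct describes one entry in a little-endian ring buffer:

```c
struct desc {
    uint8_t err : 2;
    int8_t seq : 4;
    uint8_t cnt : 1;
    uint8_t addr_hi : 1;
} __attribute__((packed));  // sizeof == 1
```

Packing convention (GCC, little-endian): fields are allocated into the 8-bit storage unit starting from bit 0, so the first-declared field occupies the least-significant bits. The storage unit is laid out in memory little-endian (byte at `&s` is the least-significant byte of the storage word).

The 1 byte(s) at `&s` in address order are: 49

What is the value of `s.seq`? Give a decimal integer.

2

[0]=0x49 (little-endian) → word 0x49
err [0+:2] = (word>>0) & 0x3 = 1
seq [2+:4] = (word>>2) & 0xf = 2  ←
cnt [6+:1] = (word>>6) & 0x1 = 1
addr_hi [7+:1] = (word>>7) & 0x1 = 0
seq signed 4b, MSB=0: value = 2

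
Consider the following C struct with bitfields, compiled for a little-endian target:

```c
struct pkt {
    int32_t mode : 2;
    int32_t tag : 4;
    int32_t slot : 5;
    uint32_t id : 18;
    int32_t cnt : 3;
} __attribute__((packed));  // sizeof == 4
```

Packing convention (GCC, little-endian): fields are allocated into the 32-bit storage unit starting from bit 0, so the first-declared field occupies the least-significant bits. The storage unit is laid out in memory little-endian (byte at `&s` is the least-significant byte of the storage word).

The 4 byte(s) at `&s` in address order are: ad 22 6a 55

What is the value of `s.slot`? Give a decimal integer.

10

[0]=0xad [1]=0x22 [2]=0x6a [3]=0x55 (little-endian) → word 0x556a22ad
mode [0+:2] = (word>>0) & 0x3 = 1
tag [2+:4] = (word>>2) & 0xf = 11
slot [6+:5] = (word>>6) & 0x1f = 10  ←
id [11+:18] = (word>>11) & 0x3ffff = 175428
cnt [29+:3] = (word>>29) & 0x7 = 2
slot signed 5b, MSB=0: value = 10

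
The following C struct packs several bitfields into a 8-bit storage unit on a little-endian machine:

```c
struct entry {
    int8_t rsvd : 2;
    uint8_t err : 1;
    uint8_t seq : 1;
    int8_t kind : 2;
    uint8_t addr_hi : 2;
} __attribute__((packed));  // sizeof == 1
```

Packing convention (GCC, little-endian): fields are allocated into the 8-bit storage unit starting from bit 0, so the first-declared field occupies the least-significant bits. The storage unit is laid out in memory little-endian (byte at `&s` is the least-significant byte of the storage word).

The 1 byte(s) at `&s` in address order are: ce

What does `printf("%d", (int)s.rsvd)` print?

[0]=0xce (little-endian) → word 0xce
rsvd [0+:2] = (word>>0) & 0x3 = 2  ←
err [2+:1] = (word>>2) & 0x1 = 1
seq [3+:1] = (word>>3) & 0x1 = 1
kind [4+:2] = (word>>4) & 0x3 = 0
addr_hi [6+:2] = (word>>6) & 0x3 = 3
rsvd signed 2b, MSB=1: 2 - 4 = -2

-2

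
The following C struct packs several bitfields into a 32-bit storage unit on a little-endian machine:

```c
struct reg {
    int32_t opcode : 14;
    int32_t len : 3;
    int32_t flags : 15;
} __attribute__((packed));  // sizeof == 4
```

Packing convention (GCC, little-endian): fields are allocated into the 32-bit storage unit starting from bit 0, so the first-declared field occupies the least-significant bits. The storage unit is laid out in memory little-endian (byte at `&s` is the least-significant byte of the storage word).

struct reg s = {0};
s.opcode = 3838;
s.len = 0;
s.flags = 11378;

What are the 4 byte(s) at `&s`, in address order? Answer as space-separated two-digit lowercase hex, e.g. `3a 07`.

fe 0e e4 58

opcode (14b) val=3838 bits=0xefe at bit 0: 0x00000efe
len (3b) val=0 bits=0x0 at bit 14: 0x00000efe
flags (15b) val=11378 bits=0x2c72 at bit 17: 0x58e40efe
word = 0x58e40efe → little-endian bytes:
  [0]=0xfe  [1]=0x0e  [2]=0xe4  [3]=0x58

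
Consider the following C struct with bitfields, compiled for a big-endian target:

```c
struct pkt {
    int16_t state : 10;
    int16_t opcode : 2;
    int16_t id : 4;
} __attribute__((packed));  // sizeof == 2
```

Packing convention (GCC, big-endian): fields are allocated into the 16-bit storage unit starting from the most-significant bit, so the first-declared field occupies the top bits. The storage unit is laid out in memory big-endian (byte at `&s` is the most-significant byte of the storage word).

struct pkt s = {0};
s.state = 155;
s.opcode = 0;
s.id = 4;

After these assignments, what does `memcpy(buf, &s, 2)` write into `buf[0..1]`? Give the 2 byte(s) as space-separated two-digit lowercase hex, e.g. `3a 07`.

[6+:10] state=155 & 0x3ff = 0x9b; word=0x26c0
[4+:2] opcode=0 & 0x3 = 0x0; word=0x26c0
[0+:4] id=4 & 0xf = 0x4; word=0x26c4
word = 0x26c4 → big-endian bytes:
  [0]=0x26  [1]=0xc4

26 c4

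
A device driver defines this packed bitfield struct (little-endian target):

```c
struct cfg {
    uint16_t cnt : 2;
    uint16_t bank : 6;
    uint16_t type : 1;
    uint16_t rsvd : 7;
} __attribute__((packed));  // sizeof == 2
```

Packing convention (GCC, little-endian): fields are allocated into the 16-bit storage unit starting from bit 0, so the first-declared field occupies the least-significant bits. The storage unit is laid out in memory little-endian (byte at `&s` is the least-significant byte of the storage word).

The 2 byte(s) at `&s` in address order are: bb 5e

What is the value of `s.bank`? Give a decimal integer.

[0]=0xbb [1]=0x5e (little-endian) → word 0x5ebb
cnt:2 @ bit 0 → (0x5ebb>>0)&0x3 = 0x3
bank:6 @ bit 2 → (0x5ebb>>2)&0x3f = 0x2e  ←
type:1 @ bit 8 → (0x5ebb>>8)&0x1 = 0x0
rsvd:7 @ bit 9 → (0x5ebb>>9)&0x7f = 0x2f

46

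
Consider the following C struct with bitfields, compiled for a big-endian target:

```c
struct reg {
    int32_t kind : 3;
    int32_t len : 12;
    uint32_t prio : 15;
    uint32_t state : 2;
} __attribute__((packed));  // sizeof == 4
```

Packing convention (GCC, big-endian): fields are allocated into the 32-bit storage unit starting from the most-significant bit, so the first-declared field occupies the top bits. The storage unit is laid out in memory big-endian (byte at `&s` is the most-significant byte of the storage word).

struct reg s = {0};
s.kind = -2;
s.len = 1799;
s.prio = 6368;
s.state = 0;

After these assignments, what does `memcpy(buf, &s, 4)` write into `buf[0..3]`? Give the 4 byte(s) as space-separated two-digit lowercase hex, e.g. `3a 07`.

ce 0e 63 80

kind:3 = -2 → 0x6 << 29 → word 0xc0000000
len:12 = 1799 → 0x707 << 17 → word 0xce0e0000
prio:15 = 6368 → 0x18e0 << 2 → word 0xce0e6380
state:2 = 0 → 0x0 << 0 → word 0xce0e6380
word = 0xce0e6380 → big-endian bytes:
  [0]=0xce  [1]=0x0e  [2]=0x63  [3]=0x80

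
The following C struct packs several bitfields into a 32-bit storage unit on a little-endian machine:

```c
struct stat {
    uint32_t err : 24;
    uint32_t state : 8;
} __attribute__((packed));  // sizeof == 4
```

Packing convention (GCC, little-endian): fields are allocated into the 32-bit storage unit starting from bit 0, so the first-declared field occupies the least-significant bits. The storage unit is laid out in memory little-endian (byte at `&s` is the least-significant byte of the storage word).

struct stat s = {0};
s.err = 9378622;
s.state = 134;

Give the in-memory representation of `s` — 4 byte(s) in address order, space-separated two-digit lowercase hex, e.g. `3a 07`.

[0+:24] err=9378622 & 0xffffff = 0x8f1b3e; word=0x008f1b3e
[24+:8] state=134 & 0xff = 0x86; word=0x868f1b3e
word = 0x868f1b3e → little-endian bytes:
  [0]=0x3e  [1]=0x1b  [2]=0x8f  [3]=0x86

3e 1b 8f 86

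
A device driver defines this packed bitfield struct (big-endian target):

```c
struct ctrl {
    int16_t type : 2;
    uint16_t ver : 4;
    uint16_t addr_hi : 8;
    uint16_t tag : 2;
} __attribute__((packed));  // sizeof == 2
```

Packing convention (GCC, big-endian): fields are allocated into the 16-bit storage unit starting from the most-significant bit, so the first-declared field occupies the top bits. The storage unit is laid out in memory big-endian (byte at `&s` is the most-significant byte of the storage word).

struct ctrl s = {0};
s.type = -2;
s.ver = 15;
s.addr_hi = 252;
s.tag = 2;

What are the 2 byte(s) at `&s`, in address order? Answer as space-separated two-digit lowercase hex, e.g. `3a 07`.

type:2 = -2 → 0x2 << 14 → word 0x8000
ver:4 = 15 → 0xf << 10 → word 0xbc00
addr_hi:8 = 252 → 0xfc << 2 → word 0xbff0
tag:2 = 2 → 0x2 << 0 → word 0xbff2
word = 0xbff2 → big-endian bytes:
  [0]=0xbf  [1]=0xf2

bf f2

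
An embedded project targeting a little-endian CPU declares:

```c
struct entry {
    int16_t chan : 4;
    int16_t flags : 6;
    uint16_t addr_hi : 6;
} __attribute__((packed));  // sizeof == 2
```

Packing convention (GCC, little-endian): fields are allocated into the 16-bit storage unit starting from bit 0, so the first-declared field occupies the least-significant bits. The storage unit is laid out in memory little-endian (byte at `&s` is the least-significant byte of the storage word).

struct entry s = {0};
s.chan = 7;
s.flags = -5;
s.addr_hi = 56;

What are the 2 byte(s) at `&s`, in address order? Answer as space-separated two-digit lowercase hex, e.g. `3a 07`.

b7 e3

chan:4 = 7 → 0x7 << 0 → word 0x0007
flags:6 = -5 → 0x3b << 4 → word 0x03b7
addr_hi:6 = 56 → 0x38 << 10 → word 0xe3b7
word = 0xe3b7 → little-endian bytes:
  [0]=0xb7  [1]=0xe3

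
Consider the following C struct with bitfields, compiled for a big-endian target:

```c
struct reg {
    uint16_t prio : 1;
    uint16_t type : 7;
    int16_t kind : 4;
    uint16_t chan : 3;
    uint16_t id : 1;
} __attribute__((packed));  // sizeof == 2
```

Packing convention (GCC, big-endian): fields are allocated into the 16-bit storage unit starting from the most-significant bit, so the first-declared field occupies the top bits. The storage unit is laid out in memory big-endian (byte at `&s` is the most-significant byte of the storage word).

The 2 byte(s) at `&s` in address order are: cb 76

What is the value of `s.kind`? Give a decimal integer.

[0]=0xcb [1]=0x76 (big-endian) → word 0xcb76
prio [15+:1] = (word>>15) & 0x1 = 1
type [8+:7] = (word>>8) & 0x7f = 75
kind [4+:4] = (word>>4) & 0xf = 7  ←
chan [1+:3] = (word>>1) & 0x7 = 3
id [0+:1] = (word>>0) & 0x1 = 0
kind signed 4b, MSB=0: value = 7

7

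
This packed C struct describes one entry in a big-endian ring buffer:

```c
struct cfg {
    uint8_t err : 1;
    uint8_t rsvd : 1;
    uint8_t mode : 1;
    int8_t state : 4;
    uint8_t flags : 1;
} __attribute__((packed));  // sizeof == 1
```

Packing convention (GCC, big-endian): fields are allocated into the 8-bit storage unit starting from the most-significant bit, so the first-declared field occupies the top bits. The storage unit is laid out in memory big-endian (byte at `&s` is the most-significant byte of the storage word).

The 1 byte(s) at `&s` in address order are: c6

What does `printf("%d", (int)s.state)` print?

[0]=0xc6 (big-endian) → word 0xc6
err:1 @ bit 7 → (0xc6>>7)&0x1 = 0x1
rsvd:1 @ bit 6 → (0xc6>>6)&0x1 = 0x1
mode:1 @ bit 5 → (0xc6>>5)&0x1 = 0x0
state:4 @ bit 1 → (0xc6>>1)&0xf = 0x3  ←
flags:1 @ bit 0 → (0xc6>>0)&0x1 = 0x0
state signed 4b, MSB=0: value = 3

3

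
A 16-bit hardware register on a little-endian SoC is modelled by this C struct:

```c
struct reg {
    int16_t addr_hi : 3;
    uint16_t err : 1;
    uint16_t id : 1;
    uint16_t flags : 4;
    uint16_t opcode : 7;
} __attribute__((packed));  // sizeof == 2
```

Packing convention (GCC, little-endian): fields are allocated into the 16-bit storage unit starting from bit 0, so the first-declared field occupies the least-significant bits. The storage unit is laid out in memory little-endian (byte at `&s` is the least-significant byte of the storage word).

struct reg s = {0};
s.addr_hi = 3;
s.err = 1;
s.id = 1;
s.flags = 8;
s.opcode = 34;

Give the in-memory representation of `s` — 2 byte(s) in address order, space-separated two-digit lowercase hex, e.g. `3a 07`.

1b 45

addr_hi:3 = 3 → 0x3 << 0 → word 0x0003
err:1 = 1 → 0x1 << 3 → word 0x000b
id:1 = 1 → 0x1 << 4 → word 0x001b
flags:4 = 8 → 0x8 << 5 → word 0x011b
opcode:7 = 34 → 0x22 << 9 → word 0x451b
word = 0x451b → little-endian bytes:
  [0]=0x1b  [1]=0x45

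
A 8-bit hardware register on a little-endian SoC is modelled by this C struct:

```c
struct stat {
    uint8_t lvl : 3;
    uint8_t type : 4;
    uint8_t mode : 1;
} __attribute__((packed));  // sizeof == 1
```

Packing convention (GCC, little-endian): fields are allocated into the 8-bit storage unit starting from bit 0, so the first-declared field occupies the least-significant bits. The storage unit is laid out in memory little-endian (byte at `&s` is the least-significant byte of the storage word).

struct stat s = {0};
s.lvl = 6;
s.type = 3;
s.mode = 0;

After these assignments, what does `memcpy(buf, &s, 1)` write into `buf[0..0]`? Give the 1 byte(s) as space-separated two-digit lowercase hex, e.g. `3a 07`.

[0+:3] lvl=6 & 0x7 = 0x6; word=0x06
[3+:4] type=3 & 0xf = 0x3; word=0x1e
[7+:1] mode=0 & 0x1 = 0x0; word=0x1e
word = 0x1e → little-endian bytes:
  [0]=0x1e

1e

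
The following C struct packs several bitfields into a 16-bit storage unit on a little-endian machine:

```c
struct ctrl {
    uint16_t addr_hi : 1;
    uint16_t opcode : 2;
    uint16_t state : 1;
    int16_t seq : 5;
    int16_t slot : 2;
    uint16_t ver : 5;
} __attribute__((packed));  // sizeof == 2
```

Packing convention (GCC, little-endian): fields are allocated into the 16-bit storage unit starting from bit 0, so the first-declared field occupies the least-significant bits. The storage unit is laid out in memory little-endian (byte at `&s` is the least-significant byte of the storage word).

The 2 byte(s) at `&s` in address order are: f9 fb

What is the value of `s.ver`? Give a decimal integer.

[0]=0xf9 [1]=0xfb (little-endian) → word 0xfbf9
addr_hi [0+:1] = (word>>0) & 0x1 = 1
opcode [1+:2] = (word>>1) & 0x3 = 0
state [3+:1] = (word>>3) & 0x1 = 1
seq [4+:5] = (word>>4) & 0x1f = 31
slot [9+:2] = (word>>9) & 0x3 = 1
ver [11+:5] = (word>>11) & 0x1f = 31  ←

31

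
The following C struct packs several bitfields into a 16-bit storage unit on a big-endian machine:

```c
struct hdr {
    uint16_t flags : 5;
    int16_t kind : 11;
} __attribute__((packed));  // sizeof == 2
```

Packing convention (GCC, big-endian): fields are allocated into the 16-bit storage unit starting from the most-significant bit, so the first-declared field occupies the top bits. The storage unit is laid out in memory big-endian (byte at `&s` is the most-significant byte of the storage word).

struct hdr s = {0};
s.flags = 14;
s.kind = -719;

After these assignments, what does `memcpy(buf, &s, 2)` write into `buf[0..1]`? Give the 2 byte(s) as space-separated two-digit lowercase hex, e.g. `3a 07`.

[11+:5] flags=14 & 0x1f = 0xe; word=0x7000
[0+:11] kind=-719 & 0x7ff = 0x531; word=0x7531
word = 0x7531 → big-endian bytes:
  [0]=0x75  [1]=0x31

75 31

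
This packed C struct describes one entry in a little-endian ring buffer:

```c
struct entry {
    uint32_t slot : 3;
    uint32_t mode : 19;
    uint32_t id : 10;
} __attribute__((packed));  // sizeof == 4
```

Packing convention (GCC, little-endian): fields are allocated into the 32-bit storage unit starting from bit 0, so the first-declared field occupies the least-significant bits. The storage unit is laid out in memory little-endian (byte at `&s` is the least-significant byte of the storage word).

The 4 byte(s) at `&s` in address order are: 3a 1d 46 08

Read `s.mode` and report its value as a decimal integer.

50087

[0]=0x3a [1]=0x1d [2]=0x46 [3]=0x08 (little-endian) → word 0x08461d3a
slot [0+:3] = (word>>0) & 0x7 = 2
mode [3+:19] = (word>>3) & 0x7ffff = 50087  ←
id [22+:10] = (word>>22) & 0x3ff = 33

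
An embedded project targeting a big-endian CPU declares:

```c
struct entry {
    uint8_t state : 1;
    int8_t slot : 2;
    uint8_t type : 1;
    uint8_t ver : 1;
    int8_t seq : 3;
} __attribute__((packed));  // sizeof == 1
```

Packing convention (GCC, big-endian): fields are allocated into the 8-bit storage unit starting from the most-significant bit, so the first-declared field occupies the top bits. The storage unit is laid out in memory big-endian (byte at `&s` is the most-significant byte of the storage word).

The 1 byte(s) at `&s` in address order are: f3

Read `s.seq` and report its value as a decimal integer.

[0]=0xf3 (big-endian) → word 0xf3
state [7+:1] = (word>>7) & 0x1 = 1
slot [5+:2] = (word>>5) & 0x3 = 3
type [4+:1] = (word>>4) & 0x1 = 1
ver [3+:1] = (word>>3) & 0x1 = 0
seq [0+:3] = (word>>0) & 0x7 = 3  ←
seq signed 3b, MSB=0: value = 3

3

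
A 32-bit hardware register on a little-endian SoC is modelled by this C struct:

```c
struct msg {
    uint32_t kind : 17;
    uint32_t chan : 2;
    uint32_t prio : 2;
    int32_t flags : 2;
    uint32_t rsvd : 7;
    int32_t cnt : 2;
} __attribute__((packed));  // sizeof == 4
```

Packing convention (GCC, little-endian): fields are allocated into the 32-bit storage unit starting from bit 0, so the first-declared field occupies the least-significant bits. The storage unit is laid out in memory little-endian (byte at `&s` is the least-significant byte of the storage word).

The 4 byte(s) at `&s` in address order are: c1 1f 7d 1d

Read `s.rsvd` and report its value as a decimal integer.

58

[0]=0xc1 [1]=0x1f [2]=0x7d [3]=0x1d (little-endian) → word 0x1d7d1fc1
kind:17 @ bit 0 → (0x1d7d1fc1>>0)&0x1ffff = 0x11fc1
chan:2 @ bit 17 → (0x1d7d1fc1>>17)&0x3 = 0x2
prio:2 @ bit 19 → (0x1d7d1fc1>>19)&0x3 = 0x3
flags:2 @ bit 21 → (0x1d7d1fc1>>21)&0x3 = 0x3
rsvd:7 @ bit 23 → (0x1d7d1fc1>>23)&0x7f = 0x3a  ←
cnt:2 @ bit 30 → (0x1d7d1fc1>>30)&0x3 = 0x0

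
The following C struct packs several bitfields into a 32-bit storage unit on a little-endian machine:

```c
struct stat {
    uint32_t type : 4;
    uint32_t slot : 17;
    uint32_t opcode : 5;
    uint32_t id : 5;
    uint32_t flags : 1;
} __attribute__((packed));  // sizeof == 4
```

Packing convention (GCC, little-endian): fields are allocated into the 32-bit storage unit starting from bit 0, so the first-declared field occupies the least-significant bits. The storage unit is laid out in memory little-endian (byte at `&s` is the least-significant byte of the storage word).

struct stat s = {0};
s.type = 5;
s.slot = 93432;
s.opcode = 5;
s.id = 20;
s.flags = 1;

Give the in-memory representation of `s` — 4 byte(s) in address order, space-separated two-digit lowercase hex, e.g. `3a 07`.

85 cf b6 d0

type:4 = 5 → 0x5 << 0 → word 0x00000005
slot:17 = 93432 → 0x16cf8 << 4 → word 0x0016cf85
opcode:5 = 5 → 0x5 << 21 → word 0x00b6cf85
id:5 = 20 → 0x14 << 26 → word 0x50b6cf85
flags:1 = 1 → 0x1 << 31 → word 0xd0b6cf85
word = 0xd0b6cf85 → little-endian bytes:
  [0]=0x85  [1]=0xcf  [2]=0xb6  [3]=0xd0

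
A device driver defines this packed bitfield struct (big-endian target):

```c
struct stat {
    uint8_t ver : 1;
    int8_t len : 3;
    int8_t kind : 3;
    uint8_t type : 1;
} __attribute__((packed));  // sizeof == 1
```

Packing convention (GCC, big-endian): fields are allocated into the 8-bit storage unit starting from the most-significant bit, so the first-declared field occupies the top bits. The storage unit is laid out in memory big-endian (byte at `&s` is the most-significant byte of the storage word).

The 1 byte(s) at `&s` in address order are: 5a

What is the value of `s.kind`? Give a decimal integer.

[0]=0x5a (big-endian) → word 0x5a
ver:1 @ bit 7 → (0x5a>>7)&0x1 = 0x0
len:3 @ bit 4 → (0x5a>>4)&0x7 = 0x5
kind:3 @ bit 1 → (0x5a>>1)&0x7 = 0x5  ←
type:1 @ bit 0 → (0x5a>>0)&0x1 = 0x0
kind signed 3b, MSB=1: 5 - 8 = -3

-3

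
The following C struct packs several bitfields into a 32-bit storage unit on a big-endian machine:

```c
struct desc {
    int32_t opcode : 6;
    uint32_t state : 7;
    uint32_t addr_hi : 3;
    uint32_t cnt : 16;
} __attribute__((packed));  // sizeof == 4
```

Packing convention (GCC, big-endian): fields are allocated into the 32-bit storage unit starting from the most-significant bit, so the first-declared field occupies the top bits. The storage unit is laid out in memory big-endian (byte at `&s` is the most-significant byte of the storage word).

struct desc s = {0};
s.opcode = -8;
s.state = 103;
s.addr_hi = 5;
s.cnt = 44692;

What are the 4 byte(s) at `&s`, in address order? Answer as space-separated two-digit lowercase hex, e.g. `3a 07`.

e3 3d ae 94

opcode (6b) val=-8 bits=0x38 at bit 26: 0xe0000000
state (7b) val=103 bits=0x67 at bit 19: 0xe3380000
addr_hi (3b) val=5 bits=0x5 at bit 16: 0xe33d0000
cnt (16b) val=44692 bits=0xae94 at bit 0: 0xe33dae94
word = 0xe33dae94 → big-endian bytes:
  [0]=0xe3  [1]=0x3d  [2]=0xae  [3]=0x94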